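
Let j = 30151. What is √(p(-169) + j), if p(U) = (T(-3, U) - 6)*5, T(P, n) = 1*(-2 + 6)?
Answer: 3*√3349 ≈ 173.61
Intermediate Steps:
T(P, n) = 4 (T(P, n) = 1*4 = 4)
p(U) = -10 (p(U) = (4 - 6)*5 = -2*5 = -10)
√(p(-169) + j) = √(-10 + 30151) = √30141 = 3*√3349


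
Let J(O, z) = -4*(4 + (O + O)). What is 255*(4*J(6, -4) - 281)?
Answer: -136935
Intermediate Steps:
J(O, z) = -16 - 8*O (J(O, z) = -4*(4 + 2*O) = -16 - 8*O)
255*(4*J(6, -4) - 281) = 255*(4*(-16 - 8*6) - 281) = 255*(4*(-16 - 48) - 281) = 255*(4*(-64) - 281) = 255*(-256 - 281) = 255*(-537) = -136935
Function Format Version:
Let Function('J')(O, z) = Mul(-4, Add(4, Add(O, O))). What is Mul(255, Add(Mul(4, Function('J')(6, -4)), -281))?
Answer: -136935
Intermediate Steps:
Function('J')(O, z) = Add(-16, Mul(-8, O)) (Function('J')(O, z) = Mul(-4, Add(4, Mul(2, O))) = Add(-16, Mul(-8, O)))
Mul(255, Add(Mul(4, Function('J')(6, -4)), -281)) = Mul(255, Add(Mul(4, Add(-16, Mul(-8, 6))), -281)) = Mul(255, Add(Mul(4, Add(-16, -48)), -281)) = Mul(255, Add(Mul(4, -64), -281)) = Mul(255, Add(-256, -281)) = Mul(255, -537) = -136935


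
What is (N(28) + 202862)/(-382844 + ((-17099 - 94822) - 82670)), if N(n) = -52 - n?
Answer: -202782/577435 ≈ -0.35118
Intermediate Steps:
(N(28) + 202862)/(-382844 + ((-17099 - 94822) - 82670)) = ((-52 - 1*28) + 202862)/(-382844 + ((-17099 - 94822) - 82670)) = ((-52 - 28) + 202862)/(-382844 + (-111921 - 82670)) = (-80 + 202862)/(-382844 - 194591) = 202782/(-577435) = 202782*(-1/577435) = -202782/577435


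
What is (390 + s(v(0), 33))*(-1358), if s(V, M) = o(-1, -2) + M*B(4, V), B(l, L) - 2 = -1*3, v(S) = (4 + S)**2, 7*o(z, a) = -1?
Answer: -484612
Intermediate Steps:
o(z, a) = -1/7 (o(z, a) = (1/7)*(-1) = -1/7)
B(l, L) = -1 (B(l, L) = 2 - 1*3 = 2 - 3 = -1)
s(V, M) = -1/7 - M (s(V, M) = -1/7 + M*(-1) = -1/7 - M)
(390 + s(v(0), 33))*(-1358) = (390 + (-1/7 - 1*33))*(-1358) = (390 + (-1/7 - 33))*(-1358) = (390 - 232/7)*(-1358) = (2498/7)*(-1358) = -484612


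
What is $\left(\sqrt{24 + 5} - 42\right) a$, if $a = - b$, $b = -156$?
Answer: $-6552 + 156 \sqrt{29} \approx -5711.9$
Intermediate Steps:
$a = 156$ ($a = \left(-1\right) \left(-156\right) = 156$)
$\left(\sqrt{24 + 5} - 42\right) a = \left(\sqrt{24 + 5} - 42\right) 156 = \left(\sqrt{29} - 42\right) 156 = \left(-42 + \sqrt{29}\right) 156 = -6552 + 156 \sqrt{29}$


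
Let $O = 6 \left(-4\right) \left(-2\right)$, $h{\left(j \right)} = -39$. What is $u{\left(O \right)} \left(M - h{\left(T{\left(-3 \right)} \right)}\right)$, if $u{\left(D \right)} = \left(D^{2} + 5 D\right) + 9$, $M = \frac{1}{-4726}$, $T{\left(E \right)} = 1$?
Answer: $\frac{470551089}{4726} \approx 99567.0$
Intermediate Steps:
$M = - \frac{1}{4726} \approx -0.0002116$
$O = 48$ ($O = \left(-24\right) \left(-2\right) = 48$)
$u{\left(D \right)} = 9 + D^{2} + 5 D$
$u{\left(O \right)} \left(M - h{\left(T{\left(-3 \right)} \right)}\right) = \left(9 + 48^{2} + 5 \cdot 48\right) \left(- \frac{1}{4726} - -39\right) = \left(9 + 2304 + 240\right) \left(- \frac{1}{4726} + 39\right) = 2553 \cdot \frac{184313}{4726} = \frac{470551089}{4726}$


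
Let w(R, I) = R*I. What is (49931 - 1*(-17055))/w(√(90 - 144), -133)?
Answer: 33493*I*√6/1197 ≈ 68.539*I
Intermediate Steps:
w(R, I) = I*R
(49931 - 1*(-17055))/w(√(90 - 144), -133) = (49931 - 1*(-17055))/((-133*√(90 - 144))) = (49931 + 17055)/((-399*I*√6)) = 66986/((-399*I*√6)) = 66986*(I*√6/2394) = 33493*I*√6/1197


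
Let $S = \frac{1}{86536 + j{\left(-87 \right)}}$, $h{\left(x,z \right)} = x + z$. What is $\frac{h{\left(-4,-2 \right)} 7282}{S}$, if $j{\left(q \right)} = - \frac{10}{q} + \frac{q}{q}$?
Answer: $- \frac{109648409156}{29} \approx -3.781 \cdot 10^{9}$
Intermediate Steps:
$j{\left(q \right)} = 1 - \frac{10}{q}$ ($j{\left(q \right)} = - \frac{10}{q} + 1 = 1 - \frac{10}{q}$)
$S = \frac{87}{7528729}$ ($S = \frac{1}{86536 + \frac{-10 - 87}{-87}} = \frac{1}{86536 - - \frac{97}{87}} = \frac{1}{86536 + \frac{97}{87}} = \frac{1}{\frac{7528729}{87}} = \frac{87}{7528729} \approx 1.1556 \cdot 10^{-5}$)
$\frac{h{\left(-4,-2 \right)} 7282}{S} = \frac{\left(-4 - 2\right) 7282}{\frac{87}{7528729}} = \left(-6\right) 7282 \cdot \frac{7528729}{87} = \left(-43692\right) \frac{7528729}{87} = - \frac{109648409156}{29}$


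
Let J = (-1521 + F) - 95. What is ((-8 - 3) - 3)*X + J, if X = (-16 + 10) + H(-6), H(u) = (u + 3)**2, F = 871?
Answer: -787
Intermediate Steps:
H(u) = (3 + u)**2
X = 3 (X = (-16 + 10) + (3 - 6)**2 = -6 + (-3)**2 = -6 + 9 = 3)
J = -745 (J = (-1521 + 871) - 95 = -650 - 95 = -745)
((-8 - 3) - 3)*X + J = ((-8 - 3) - 3)*3 - 745 = (-11 - 3)*3 - 745 = -14*3 - 745 = -42 - 745 = -787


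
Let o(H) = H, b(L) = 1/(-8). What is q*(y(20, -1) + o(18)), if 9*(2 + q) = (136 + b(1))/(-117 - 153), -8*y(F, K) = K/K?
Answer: -5715281/155520 ≈ -36.750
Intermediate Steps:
y(F, K) = -⅛ (y(F, K) = -K/(8*K) = -⅛*1 = -⅛)
b(L) = -⅛
q = -39967/19440 (q = -2 + ((136 - ⅛)/(-117 - 153))/9 = -2 + ((1087/8)/(-270))/9 = -2 + ((1087/8)*(-1/270))/9 = -2 + (⅑)*(-1087/2160) = -2 - 1087/19440 = -39967/19440 ≈ -2.0559)
q*(y(20, -1) + o(18)) = -39967*(-⅛ + 18)/19440 = -39967/19440*143/8 = -5715281/155520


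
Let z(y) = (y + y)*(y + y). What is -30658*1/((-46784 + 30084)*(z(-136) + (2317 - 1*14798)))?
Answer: 15329/513550050 ≈ 2.9849e-5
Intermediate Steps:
z(y) = 4*y² (z(y) = (2*y)*(2*y) = 4*y²)
-30658*1/((-46784 + 30084)*(z(-136) + (2317 - 1*14798))) = -30658*1/((-46784 + 30084)*(4*(-136)² + (2317 - 1*14798))) = -30658*(-1/(16700*(4*18496 + (2317 - 14798)))) = -30658*(-1/(16700*(73984 - 12481))) = -30658/((-16700*61503)) = -30658/(-1027100100) = -30658*(-1/1027100100) = 15329/513550050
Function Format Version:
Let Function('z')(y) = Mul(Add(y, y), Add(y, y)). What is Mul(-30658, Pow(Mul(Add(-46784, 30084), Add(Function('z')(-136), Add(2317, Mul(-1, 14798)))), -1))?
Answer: Rational(15329, 513550050) ≈ 2.9849e-5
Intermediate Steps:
Function('z')(y) = Mul(4, Pow(y, 2)) (Function('z')(y) = Mul(Mul(2, y), Mul(2, y)) = Mul(4, Pow(y, 2)))
Mul(-30658, Pow(Mul(Add(-46784, 30084), Add(Function('z')(-136), Add(2317, Mul(-1, 14798)))), -1)) = Mul(-30658, Pow(Mul(Add(-46784, 30084), Add(Mul(4, Pow(-136, 2)), Add(2317, Mul(-1, 14798)))), -1)) = Mul(-30658, Pow(Mul(-16700, Add(Mul(4, 18496), Add(2317, -14798))), -1)) = Mul(-30658, Pow(Mul(-16700, Add(73984, -12481)), -1)) = Mul(-30658, Pow(Mul(-16700, 61503), -1)) = Mul(-30658, Pow(-1027100100, -1)) = Mul(-30658, Rational(-1, 1027100100)) = Rational(15329, 513550050)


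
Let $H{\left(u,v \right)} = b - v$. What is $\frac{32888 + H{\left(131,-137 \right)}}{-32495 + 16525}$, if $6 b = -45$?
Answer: $- \frac{13207}{6388} \approx -2.0675$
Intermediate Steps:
$b = - \frac{15}{2}$ ($b = \frac{1}{6} \left(-45\right) = - \frac{15}{2} \approx -7.5$)
$H{\left(u,v \right)} = - \frac{15}{2} - v$
$\frac{32888 + H{\left(131,-137 \right)}}{-32495 + 16525} = \frac{32888 - - \frac{259}{2}}{-32495 + 16525} = \frac{32888 + \left(- \frac{15}{2} + 137\right)}{-15970} = \left(32888 + \frac{259}{2}\right) \left(- \frac{1}{15970}\right) = \frac{66035}{2} \left(- \frac{1}{15970}\right) = - \frac{13207}{6388}$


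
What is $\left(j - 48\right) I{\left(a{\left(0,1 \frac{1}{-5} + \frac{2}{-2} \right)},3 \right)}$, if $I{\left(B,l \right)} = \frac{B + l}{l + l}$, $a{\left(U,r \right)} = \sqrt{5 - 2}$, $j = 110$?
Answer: $31 + \frac{31 \sqrt{3}}{3} \approx 48.898$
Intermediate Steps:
$a{\left(U,r \right)} = \sqrt{3}$
$I{\left(B,l \right)} = \frac{B + l}{2 l}$
$\left(j - 48\right) I{\left(a{\left(0,1 \frac{1}{-5} + \frac{2}{-2} \right)},3 \right)} = \left(110 - 48\right) \frac{\sqrt{3} + 3}{2 \cdot 3} = 62 \cdot \frac{1}{2} \cdot \frac{1}{3} \left(3 + \sqrt{3}\right) = 62 \left(\frac{1}{2} + \frac{\sqrt{3}}{6}\right) = 31 + \frac{31 \sqrt{3}}{3}$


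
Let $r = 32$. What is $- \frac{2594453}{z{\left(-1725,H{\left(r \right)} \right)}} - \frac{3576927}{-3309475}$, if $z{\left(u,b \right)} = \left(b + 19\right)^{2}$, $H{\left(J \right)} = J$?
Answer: $- \frac{504527867944}{506349675} \approx -996.4$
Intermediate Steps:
$z{\left(u,b \right)} = \left(19 + b\right)^{2}$
$- \frac{2594453}{z{\left(-1725,H{\left(r \right)} \right)}} - \frac{3576927}{-3309475} = - \frac{2594453}{\left(19 + 32\right)^{2}} - \frac{3576927}{-3309475} = - \frac{2594453}{51^{2}} - - \frac{3576927}{3309475} = - \frac{2594453}{2601} + \frac{3576927}{3309475} = - \frac{504527867944}{506349675}$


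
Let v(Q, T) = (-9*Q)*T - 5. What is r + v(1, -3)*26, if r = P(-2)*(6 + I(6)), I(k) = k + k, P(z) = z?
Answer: 536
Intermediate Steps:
I(k) = 2*k
v(Q, T) = -5 - 9*Q*T (v(Q, T) = -9*Q*T - 5 = -5 - 9*Q*T)
r = -36 (r = -2*(6 + 2*6) = -2*(6 + 12) = -2*18 = -36)
r + v(1, -3)*26 = -36 + (-5 - 9*1*(-3))*26 = -36 + (-5 + 27)*26 = -36 + 22*26 = -36 + 572 = 536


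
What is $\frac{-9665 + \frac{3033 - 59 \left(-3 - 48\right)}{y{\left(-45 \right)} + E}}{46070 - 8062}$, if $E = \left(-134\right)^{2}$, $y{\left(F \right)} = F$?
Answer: $- \frac{173103773}{680761288} \approx -0.25428$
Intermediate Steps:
$E = 17956$
$\frac{-9665 + \frac{3033 - 59 \left(-3 - 48\right)}{y{\left(-45 \right)} + E}}{46070 - 8062} = \frac{-9665 + \frac{3033 - 59 \left(-3 - 48\right)}{-45 + 17956}}{46070 - 8062} = \frac{-9665 + \frac{3033 - -3009}{17911}}{38008} = \left(-9665 + \left(3033 + 3009\right) \frac{1}{17911}\right) \frac{1}{38008} = \left(-9665 + 6042 \cdot \frac{1}{17911}\right) \frac{1}{38008} = \left(-9665 + \frac{6042}{17911}\right) \frac{1}{38008} = \left(- \frac{173103773}{17911}\right) \frac{1}{38008} = - \frac{173103773}{680761288}$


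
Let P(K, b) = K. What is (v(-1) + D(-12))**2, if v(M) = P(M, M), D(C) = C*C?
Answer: 20449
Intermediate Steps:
D(C) = C**2
v(M) = M
(v(-1) + D(-12))**2 = (-1 + (-12)**2)**2 = (-1 + 144)**2 = 143**2 = 20449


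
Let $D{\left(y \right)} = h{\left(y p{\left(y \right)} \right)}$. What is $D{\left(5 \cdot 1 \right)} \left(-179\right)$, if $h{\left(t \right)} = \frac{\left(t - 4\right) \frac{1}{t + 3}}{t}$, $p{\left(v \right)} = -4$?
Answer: $\frac{1074}{85} \approx 12.635$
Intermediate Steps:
$h{\left(t \right)} = \frac{-4 + t}{t \left(3 + t\right)}$ ($h{\left(t \right)} = \frac{\left(-4 + t\right) \frac{1}{3 + t}}{t} = \frac{\frac{1}{3 + t} \left(-4 + t\right)}{t} = \frac{-4 + t}{t \left(3 + t\right)}$)
$D{\left(y \right)} = - \frac{-4 - 4 y}{4 y \left(3 - 4 y\right)}$ ($D{\left(y \right)} = \frac{-4 + y \left(-4\right)}{y \left(-4\right) \left(3 + y \left(-4\right)\right)} = \frac{-4 - 4 y}{- 4 y \left(3 - 4 y\right)} = \frac{- \frac{1}{4 y} \left(-4 - 4 y\right)}{3 - 4 y} = - \frac{-4 - 4 y}{4 y \left(3 - 4 y\right)}$)
$D{\left(5 \cdot 1 \right)} \left(-179\right) = \frac{1 + 5 \cdot 1}{5 \cdot 1 \left(3 - 4 \cdot 5 \cdot 1\right)} \left(-179\right) = \frac{1 + 5}{5 \left(3 - 20\right)} \left(-179\right) = \frac{1}{5} \frac{1}{3 - 20} \cdot 6 \left(-179\right) = \frac{1}{5} \frac{1}{-17} \cdot 6 \left(-179\right) = \frac{1}{5} \left(- \frac{1}{17}\right) 6 \left(-179\right) = \left(- \frac{6}{85}\right) \left(-179\right) = \frac{1074}{85}$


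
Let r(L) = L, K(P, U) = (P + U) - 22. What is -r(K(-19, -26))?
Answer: 67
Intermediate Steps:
K(P, U) = -22 + P + U
-r(K(-19, -26)) = -(-22 - 19 - 26) = -1*(-67) = 67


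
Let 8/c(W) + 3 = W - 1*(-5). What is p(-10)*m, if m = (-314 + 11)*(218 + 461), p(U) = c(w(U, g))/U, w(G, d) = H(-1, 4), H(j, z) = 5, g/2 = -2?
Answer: 117564/5 ≈ 23513.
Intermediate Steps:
g = -4 (g = 2*(-2) = -4)
w(G, d) = 5
c(W) = 8/(2 + W) (c(W) = 8/(-3 + (W - 1*(-5))) = 8/(-3 + (W + 5)) = 8/(-3 + (5 + W)) = 8/(2 + W))
p(U) = 8/(7*U) (p(U) = (8/(2 + 5))/U = (8/7)/U = (8*(⅐))/U = 8/(7*U))
m = -205737 (m = -303*679 = -205737)
p(-10)*m = ((8/7)/(-10))*(-205737) = ((8/7)*(-⅒))*(-205737) = -4/35*(-205737) = 117564/5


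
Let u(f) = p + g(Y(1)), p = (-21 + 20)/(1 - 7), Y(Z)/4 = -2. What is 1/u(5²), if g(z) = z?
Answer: -6/47 ≈ -0.12766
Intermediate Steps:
Y(Z) = -8 (Y(Z) = 4*(-2) = -8)
p = ⅙ (p = -1/(-6) = -1*(-⅙) = ⅙ ≈ 0.16667)
u(f) = -47/6 (u(f) = ⅙ - 8 = -47/6)
1/u(5²) = 1/(-47/6) = -6/47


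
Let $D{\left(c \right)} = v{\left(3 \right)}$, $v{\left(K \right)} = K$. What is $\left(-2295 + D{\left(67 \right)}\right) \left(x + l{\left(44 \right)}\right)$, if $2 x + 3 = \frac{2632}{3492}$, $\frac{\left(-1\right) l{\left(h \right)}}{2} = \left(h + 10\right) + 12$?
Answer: $\frac{88789406}{291} \approx 3.0512 \cdot 10^{5}$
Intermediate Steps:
$l{\left(h \right)} = -44 - 2 h$ ($l{\left(h \right)} = - 2 \left(\left(h + 10\right) + 12\right) = - 2 \left(\left(10 + h\right) + 12\right) = - 2 \left(22 + h\right) = -44 - 2 h$)
$x = - \frac{1961}{1746}$ ($x = - \frac{3}{2} + \frac{2632 \cdot \frac{1}{3492}}{2} = - \frac{3}{2} + \frac{1}{2} \cdot \frac{658}{873} = - \frac{3}{2} + \frac{329}{873} = - \frac{1961}{1746} \approx -1.1231$)
$D{\left(c \right)} = 3$
$\left(-2295 + D{\left(67 \right)}\right) \left(x + l{\left(44 \right)}\right) = \left(-2295 + 3\right) \left(- \frac{1961}{1746} - 132\right) = - 2292 \left(- \frac{1961}{1746} - 132\right) = \left(-2292\right) \left(- \frac{232433}{1746}\right) = \frac{88789406}{291}$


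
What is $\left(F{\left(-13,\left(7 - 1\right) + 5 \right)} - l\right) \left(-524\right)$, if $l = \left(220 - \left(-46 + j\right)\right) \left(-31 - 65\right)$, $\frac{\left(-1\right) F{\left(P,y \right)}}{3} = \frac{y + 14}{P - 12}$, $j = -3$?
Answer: $-13533348$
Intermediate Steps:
$F{\left(P,y \right)} = - \frac{3 \left(14 + y\right)}{-12 + P}$ ($F{\left(P,y \right)} = - 3 \frac{y + 14}{P - 12} = - 3 \frac{14 + y}{-12 + P} = - \frac{3 \left(14 + y\right)}{-12 + P}$)
$l = -25824$ ($l = \left(220 + \left(46 - -3\right)\right) \left(-31 - 65\right) = \left(220 + \left(46 + 3\right)\right) \left(-96\right) = \left(220 + 49\right) \left(-96\right) = 269 \left(-96\right) = -25824$)
$\left(F{\left(-13,\left(7 - 1\right) + 5 \right)} - l\right) \left(-524\right) = \left(\frac{3 \left(-14 - \left(\left(7 - 1\right) + 5\right)\right)}{-12 - 13} - -25824\right) \left(-524\right) = \left(\frac{3 \left(-14 - \left(6 + 5\right)\right)}{-25} + 25824\right) \left(-524\right) = \left(3 \left(- \frac{1}{25}\right) \left(-14 - 11\right) + 25824\right) \left(-524\right) = \left(3 \left(- \frac{1}{25}\right) \left(-25\right) + 25824\right) \left(-524\right) = \left(3 + 25824\right) \left(-524\right) = 25827 \left(-524\right) = -13533348$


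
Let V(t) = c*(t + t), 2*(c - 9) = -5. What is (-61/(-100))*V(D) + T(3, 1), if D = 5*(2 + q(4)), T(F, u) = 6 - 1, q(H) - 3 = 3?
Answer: 1611/5 ≈ 322.20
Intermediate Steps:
q(H) = 6 (q(H) = 3 + 3 = 6)
c = 13/2 (c = 9 + (1/2)*(-5) = 9 - 5/2 = 13/2 ≈ 6.5000)
T(F, u) = 5
D = 40 (D = 5*(2 + 6) = 5*8 = 40)
V(t) = 13*t (V(t) = 13*(t + t)/2 = 13*(2*t)/2 = 13*t)
(-61/(-100))*V(D) + T(3, 1) = (-61/(-100))*(13*40) + 5 = -61*(-1/100)*520 + 5 = (61/100)*520 + 5 = 1586/5 + 5 = 1611/5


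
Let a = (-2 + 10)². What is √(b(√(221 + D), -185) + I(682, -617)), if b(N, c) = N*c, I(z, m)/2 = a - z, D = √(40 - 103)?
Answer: √(-1236 - 185*√(221 + 3*I*√7)) ≈ 0.391 - 63.141*I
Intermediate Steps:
D = 3*I*√7 (D = √(-63) = 3*I*√7 ≈ 7.9373*I)
a = 64 (a = 8² = 64)
I(z, m) = 128 - 2*z (I(z, m) = 2*(64 - z) = 128 - 2*z)
√(b(√(221 + D), -185) + I(682, -617)) = √(√(221 + 3*I*√7)*(-185) + (128 - 2*682)) = √(-185*√(221 + 3*I*√7) + (128 - 1364)) = √(-185*√(221 + 3*I*√7) - 1236) = √(-1236 - 185*√(221 + 3*I*√7))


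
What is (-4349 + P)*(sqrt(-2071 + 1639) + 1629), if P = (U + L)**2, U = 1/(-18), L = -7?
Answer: -252123407/36 - 1392947*I*sqrt(3)/27 ≈ -7.0034e+6 - 89358.0*I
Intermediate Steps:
U = -1/18 ≈ -0.055556
P = 16129/324 (P = (-1/18 - 7)**2 = (-127/18)**2 = 16129/324 ≈ 49.781)
(-4349 + P)*(sqrt(-2071 + 1639) + 1629) = (-4349 + 16129/324)*(sqrt(-2071 + 1639) + 1629) = -1392947*(sqrt(-432) + 1629)/324 = -1392947*(12*I*sqrt(3) + 1629)/324 = -1392947*(1629 + 12*I*sqrt(3))/324 = -252123407/36 - 1392947*I*sqrt(3)/27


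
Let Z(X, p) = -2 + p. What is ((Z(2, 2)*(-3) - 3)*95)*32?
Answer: -9120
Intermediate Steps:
((Z(2, 2)*(-3) - 3)*95)*32 = (((-2 + 2)*(-3) - 3)*95)*32 = ((0*(-3) - 3)*95)*32 = ((0 - 3)*95)*32 = -3*95*32 = -285*32 = -9120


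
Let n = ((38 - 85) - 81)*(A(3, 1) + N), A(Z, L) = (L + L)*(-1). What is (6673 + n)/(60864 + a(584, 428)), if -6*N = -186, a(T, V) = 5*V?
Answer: 2961/63004 ≈ 0.046997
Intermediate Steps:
A(Z, L) = -2*L (A(Z, L) = (2*L)*(-1) = -2*L)
N = 31 (N = -1/6*(-186) = 31)
n = -3712 (n = ((38 - 85) - 81)*(-2*1 + 31) = (-47 - 81)*(-2 + 31) = -128*29 = -3712)
(6673 + n)/(60864 + a(584, 428)) = (6673 - 3712)/(60864 + 5*428) = 2961/(60864 + 2140) = 2961/63004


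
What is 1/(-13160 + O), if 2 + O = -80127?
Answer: -1/93289 ≈ -1.0719e-5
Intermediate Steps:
O = -80129 (O = -2 - 80127 = -80129)
1/(-13160 + O) = 1/(-13160 - 80129) = 1/(-93289) = -1/93289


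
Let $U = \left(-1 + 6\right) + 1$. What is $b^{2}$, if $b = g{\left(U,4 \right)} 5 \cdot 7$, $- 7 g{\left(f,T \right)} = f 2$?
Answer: $3600$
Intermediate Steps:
$U = 6$ ($U = 5 + 1 = 6$)
$g{\left(f,T \right)} = - \frac{2 f}{7}$ ($g{\left(f,T \right)} = - \frac{f 2}{7} = - \frac{2 f}{7}$)
$b = -60$ ($b = \left(- \frac{2}{7}\right) 6 \cdot 5 \cdot 7 = \left(- \frac{12}{7}\right) 5 \cdot 7 = \left(- \frac{60}{7}\right) 7 = -60$)
$b^{2} = \left(-60\right)^{2} = 3600$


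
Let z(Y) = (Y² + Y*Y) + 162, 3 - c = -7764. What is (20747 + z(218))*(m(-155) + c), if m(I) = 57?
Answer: 907247568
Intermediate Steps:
c = 7767 (c = 3 - 1*(-7764) = 3 + 7764 = 7767)
z(Y) = 162 + 2*Y² (z(Y) = (Y² + Y²) + 162 = 2*Y² + 162 = 162 + 2*Y²)
(20747 + z(218))*(m(-155) + c) = (20747 + (162 + 2*218²))*(57 + 7767) = (20747 + (162 + 2*47524))*7824 = (20747 + (162 + 95048))*7824 = (20747 + 95210)*7824 = 115957*7824 = 907247568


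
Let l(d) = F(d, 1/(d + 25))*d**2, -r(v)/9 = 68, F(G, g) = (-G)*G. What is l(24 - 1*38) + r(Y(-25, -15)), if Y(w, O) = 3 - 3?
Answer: -39028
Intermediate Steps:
Y(w, O) = 0
F(G, g) = -G**2
r(v) = -612 (r(v) = -9*68 = -612)
l(d) = -d**4 (l(d) = (-d**2)*d**2 = -d**4)
l(24 - 1*38) + r(Y(-25, -15)) = -(24 - 1*38)**4 - 612 = -(24 - 38)**4 - 612 = -1*(-14)**4 - 612 = -1*38416 - 612 = -38416 - 612 = -39028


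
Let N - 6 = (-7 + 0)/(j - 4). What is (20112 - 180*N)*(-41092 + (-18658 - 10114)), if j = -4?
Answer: -1318648068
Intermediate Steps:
N = 55/8 (N = 6 + (-7 + 0)/(-4 - 4) = 6 - 7/(-8) = 6 - 7*(-⅛) = 6 + 7/8 = 55/8 ≈ 6.8750)
(20112 - 180*N)*(-41092 + (-18658 - 10114)) = (20112 - 180*55/8)*(-41092 + (-18658 - 10114)) = (20112 - 2475/2)*(-41092 - 28772) = (37749/2)*(-69864) = -1318648068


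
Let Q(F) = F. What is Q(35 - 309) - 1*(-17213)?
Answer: 16939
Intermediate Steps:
Q(35 - 309) - 1*(-17213) = (35 - 309) - 1*(-17213) = -274 + 17213 = 16939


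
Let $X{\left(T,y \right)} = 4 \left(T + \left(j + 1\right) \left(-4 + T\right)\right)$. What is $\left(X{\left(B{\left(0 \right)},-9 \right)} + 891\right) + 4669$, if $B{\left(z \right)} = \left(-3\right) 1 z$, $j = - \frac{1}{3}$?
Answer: $\frac{16648}{3} \approx 5549.3$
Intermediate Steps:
$j = - \frac{1}{3}$ ($j = \left(-1\right) \frac{1}{3} = - \frac{1}{3} \approx -0.33333$)
$B{\left(z \right)} = - 3 z$
$X{\left(T,y \right)} = - \frac{32}{3} + \frac{20 T}{3}$ ($X{\left(T,y \right)} = 4 \left(T + \left(- \frac{1}{3} + 1\right) \left(-4 + T\right)\right) = 4 \left(T + \frac{2 \left(-4 + T\right)}{3}\right) = 4 \left(T + \left(- \frac{8}{3} + \frac{2 T}{3}\right)\right) = 4 \left(- \frac{8}{3} + \frac{5 T}{3}\right) = - \frac{32}{3} + \frac{20 T}{3}$)
$\left(X{\left(B{\left(0 \right)},-9 \right)} + 891\right) + 4669 = \left(\left(- \frac{32}{3} + \frac{20 \left(\left(-3\right) 0\right)}{3}\right) + 891\right) + 4669 = \left(\left(- \frac{32}{3} + \frac{20}{3} \cdot 0\right) + 891\right) + 4669 = \left(\left(- \frac{32}{3} + 0\right) + 891\right) + 4669 = \left(- \frac{32}{3} + 891\right) + 4669 = \frac{2641}{3} + 4669 = \frac{16648}{3}$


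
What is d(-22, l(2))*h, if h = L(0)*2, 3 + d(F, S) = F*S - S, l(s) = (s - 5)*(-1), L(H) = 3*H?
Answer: 0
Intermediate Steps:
l(s) = 5 - s (l(s) = (-5 + s)*(-1) = 5 - s)
d(F, S) = -3 - S + F*S (d(F, S) = -3 + (F*S - S) = -3 + (-S + F*S) = -3 - S + F*S)
h = 0 (h = (3*0)*2 = 0*2 = 0)
d(-22, l(2))*h = (-3 - (5 - 1*2) - 22*(5 - 1*2))*0 = (-3 - (5 - 2) - 22*(5 - 2))*0 = (-3 - 1*3 - 22*3)*0 = (-3 - 3 - 66)*0 = -72*0 = 0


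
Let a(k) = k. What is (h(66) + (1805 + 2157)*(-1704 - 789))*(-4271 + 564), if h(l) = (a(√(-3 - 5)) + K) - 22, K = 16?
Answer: 36615047304 - 7414*I*√2 ≈ 3.6615e+10 - 10485.0*I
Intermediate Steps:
h(l) = -6 + 2*I*√2 (h(l) = (√(-3 - 5) + 16) - 22 = (√(-8) + 16) - 22 = (2*I*√2 + 16) - 22 = (16 + 2*I*√2) - 22 = -6 + 2*I*√2)
(h(66) + (1805 + 2157)*(-1704 - 789))*(-4271 + 564) = ((-6 + 2*I*√2) + (1805 + 2157)*(-1704 - 789))*(-4271 + 564) = ((-6 + 2*I*√2) + 3962*(-2493))*(-3707) = ((-6 + 2*I*√2) - 9877266)*(-3707) = (-9877272 + 2*I*√2)*(-3707) = 36615047304 - 7414*I*√2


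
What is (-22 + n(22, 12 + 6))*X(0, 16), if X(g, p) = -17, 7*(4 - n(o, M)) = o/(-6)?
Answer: 6239/21 ≈ 297.10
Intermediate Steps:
n(o, M) = 4 + o/42 (n(o, M) = 4 - o/(7*(-6)) = 4 - o*(-1)/(7*6) = 4 - (-1)*o/42 = 4 + o/42)
(-22 + n(22, 12 + 6))*X(0, 16) = (-22 + (4 + (1/42)*22))*(-17) = (-22 + (4 + 11/21))*(-17) = (-22 + 95/21)*(-17) = -367/21*(-17) = 6239/21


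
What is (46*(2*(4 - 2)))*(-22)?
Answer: -4048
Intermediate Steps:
(46*(2*(4 - 2)))*(-22) = (46*(2*2))*(-22) = (46*4)*(-22) = 184*(-22) = -4048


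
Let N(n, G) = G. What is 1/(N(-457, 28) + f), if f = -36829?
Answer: -1/36801 ≈ -2.7173e-5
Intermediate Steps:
1/(N(-457, 28) + f) = 1/(28 - 36829) = 1/(-36801) = -1/36801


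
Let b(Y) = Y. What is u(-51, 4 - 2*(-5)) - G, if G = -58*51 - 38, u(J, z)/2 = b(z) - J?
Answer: 3126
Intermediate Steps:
u(J, z) = -2*J + 2*z (u(J, z) = 2*(z - J) = -2*J + 2*z)
G = -2996 (G = -2958 - 38 = -2996)
u(-51, 4 - 2*(-5)) - G = (-2*(-51) + 2*(4 - 2*(-5))) - 1*(-2996) = (102 + 2*(4 + 10)) + 2996 = (102 + 2*14) + 2996 = (102 + 28) + 2996 = 130 + 2996 = 3126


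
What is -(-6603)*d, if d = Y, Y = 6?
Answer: 39618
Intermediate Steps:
d = 6
-(-6603)*d = -(-6603)*6 = -213*(-186) = 39618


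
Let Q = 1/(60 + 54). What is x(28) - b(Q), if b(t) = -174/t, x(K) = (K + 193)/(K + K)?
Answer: 1111037/56 ≈ 19840.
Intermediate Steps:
Q = 1/114 ≈ 0.0087719
x(K) = (193 + K)/(2*K) (x(K) = (193 + K)/((2*K)) = (193 + K)*(1/(2*K)) = (193 + K)/(2*K))
x(28) - b(Q) = (1/2)*(193 + 28)/28 - (-174)/1/114 = (1/2)*(1/28)*221 - (-174)*114 = 221/56 - 1*(-19836) = 221/56 + 19836 = 1111037/56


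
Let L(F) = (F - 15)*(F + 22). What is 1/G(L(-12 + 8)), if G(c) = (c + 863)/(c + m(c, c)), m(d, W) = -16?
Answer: -358/521 ≈ -0.68714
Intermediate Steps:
L(F) = (-15 + F)*(22 + F)
G(c) = (863 + c)/(-16 + c) (G(c) = (c + 863)/(c - 16) = (863 + c)/(-16 + c))
1/G(L(-12 + 8)) = 1/((863 + (-330 + (-12 + 8)² + 7*(-12 + 8)))/(-16 + (-330 + (-12 + 8)² + 7*(-12 + 8)))) = 1/((863 + (-330 + (-4)² + 7*(-4)))/(-16 + (-330 + (-4)² + 7*(-4)))) = 1/((863 + (-330 + 16 - 28))/(-16 + (-330 + 16 - 28))) = 1/((863 - 342)/(-16 - 342)) = 1/(521/(-358)) = 1/(-1/358*521) = 1/(-521/358) = -358/521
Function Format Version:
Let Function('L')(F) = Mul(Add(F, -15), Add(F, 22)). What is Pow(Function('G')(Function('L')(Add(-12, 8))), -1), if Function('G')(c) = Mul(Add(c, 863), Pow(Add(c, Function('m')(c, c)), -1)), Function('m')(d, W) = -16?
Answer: Rational(-358, 521) ≈ -0.68714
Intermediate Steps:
Function('L')(F) = Mul(Add(-15, F), Add(22, F))
Function('G')(c) = Mul(Pow(Add(-16, c), -1), Add(863, c)) (Function('G')(c) = Mul(Add(c, 863), Pow(Add(c, -16), -1)) = Mul(Add(863, c), Pow(Add(-16, c), -1)) = Mul(Pow(Add(-16, c), -1), Add(863, c)))
Pow(Function('G')(Function('L')(Add(-12, 8))), -1) = Pow(Mul(Pow(Add(-16, Add(-330, Pow(Add(-12, 8), 2), Mul(7, Add(-12, 8)))), -1), Add(863, Add(-330, Pow(Add(-12, 8), 2), Mul(7, Add(-12, 8))))), -1) = Pow(Mul(Pow(Add(-16, Add(-330, Pow(-4, 2), Mul(7, -4))), -1), Add(863, Add(-330, Pow(-4, 2), Mul(7, -4)))), -1) = Pow(Mul(Pow(Add(-16, Add(-330, 16, -28)), -1), Add(863, Add(-330, 16, -28))), -1) = Pow(Mul(Pow(Add(-16, -342), -1), Add(863, -342)), -1) = Pow(Mul(Pow(-358, -1), 521), -1) = Pow(Mul(Rational(-1, 358), 521), -1) = Pow(Rational(-521, 358), -1) = Rational(-358, 521)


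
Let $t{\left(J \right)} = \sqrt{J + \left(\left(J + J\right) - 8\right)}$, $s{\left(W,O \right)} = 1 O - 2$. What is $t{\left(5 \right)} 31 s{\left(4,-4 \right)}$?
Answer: $- 186 \sqrt{7} \approx -492.11$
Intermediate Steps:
$s{\left(W,O \right)} = -2 + O$ ($s{\left(W,O \right)} = O - 2 = -2 + O$)
$t{\left(J \right)} = \sqrt{-8 + 3 J}$ ($t{\left(J \right)} = \sqrt{J + \left(2 J - 8\right)} = \sqrt{J + \left(-8 + 2 J\right)} = \sqrt{-8 + 3 J}$)
$t{\left(5 \right)} 31 s{\left(4,-4 \right)} = \sqrt{-8 + 3 \cdot 5} \cdot 31 \left(-2 - 4\right) = \sqrt{-8 + 15} \cdot 31 \left(-6\right) = \sqrt{7} \cdot 31 \left(-6\right) = 31 \sqrt{7} \left(-6\right) = - 186 \sqrt{7}$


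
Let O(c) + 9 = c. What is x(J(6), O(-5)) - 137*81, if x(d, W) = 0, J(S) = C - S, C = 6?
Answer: -11097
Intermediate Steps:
J(S) = 6 - S
O(c) = -9 + c
x(J(6), O(-5)) - 137*81 = 0 - 137*81 = 0 - 11097 = -11097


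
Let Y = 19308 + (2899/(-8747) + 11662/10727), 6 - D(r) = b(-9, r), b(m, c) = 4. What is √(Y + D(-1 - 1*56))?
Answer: √588269377893395951/5519357 ≈ 138.96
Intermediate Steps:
D(r) = 2 (D(r) = 6 - 1*4 = 6 - 4 = 2)
Y = 106571916129/5519357 (Y = 19308 + (2899*(-1/8747) + 11662*(1/10727)) = 19308 + (-2899/8747 + 686/631) = 19308 + 4171173/5519357 = 106571916129/5519357 ≈ 19309.)
√(Y + D(-1 - 1*56)) = √(106571916129/5519357 + 2) = √(106582954843/5519357) = √588269377893395951/5519357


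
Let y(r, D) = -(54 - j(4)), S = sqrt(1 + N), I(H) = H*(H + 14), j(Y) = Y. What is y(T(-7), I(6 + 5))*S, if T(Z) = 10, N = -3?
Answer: -50*I*sqrt(2) ≈ -70.711*I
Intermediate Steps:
I(H) = H*(14 + H)
S = I*sqrt(2) (S = sqrt(1 - 3) = sqrt(-2) = I*sqrt(2) ≈ 1.4142*I)
y(r, D) = -50 (y(r, D) = -(54 - 1*4) = -(54 - 4) = -1*50 = -50)
y(T(-7), I(6 + 5))*S = -50*I*sqrt(2)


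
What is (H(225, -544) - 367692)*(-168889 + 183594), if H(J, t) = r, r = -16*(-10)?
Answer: -5404558060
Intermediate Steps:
r = 160
H(J, t) = 160
(H(225, -544) - 367692)*(-168889 + 183594) = (160 - 367692)*(-168889 + 183594) = -367532*14705 = -5404558060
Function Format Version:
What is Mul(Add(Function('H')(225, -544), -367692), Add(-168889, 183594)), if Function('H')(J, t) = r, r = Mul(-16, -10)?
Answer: -5404558060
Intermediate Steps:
r = 160
Function('H')(J, t) = 160
Mul(Add(Function('H')(225, -544), -367692), Add(-168889, 183594)) = Mul(Add(160, -367692), Add(-168889, 183594)) = Mul(-367532, 14705) = -5404558060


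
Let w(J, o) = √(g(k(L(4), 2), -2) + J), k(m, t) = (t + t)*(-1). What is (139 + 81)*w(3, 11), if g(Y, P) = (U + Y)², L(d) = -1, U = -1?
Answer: 440*√7 ≈ 1164.1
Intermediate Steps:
k(m, t) = -2*t (k(m, t) = (2*t)*(-1) = -2*t)
g(Y, P) = (-1 + Y)²
w(J, o) = √(25 + J) (w(J, o) = √((-1 - 2*2)² + J) = √((-1 - 4)² + J) = √((-5)² + J) = √(25 + J))
(139 + 81)*w(3, 11) = (139 + 81)*√(25 + 3) = 220*√28 = 220*(2*√7) = 440*√7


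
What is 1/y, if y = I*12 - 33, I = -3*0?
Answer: -1/33 ≈ -0.030303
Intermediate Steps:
I = 0
y = -33 (y = 0*12 - 33 = 0 - 33 = -33)
1/y = 1/(-33) = -1/33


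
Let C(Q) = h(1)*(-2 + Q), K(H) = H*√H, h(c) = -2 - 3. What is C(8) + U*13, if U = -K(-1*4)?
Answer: -30 + 104*I ≈ -30.0 + 104.0*I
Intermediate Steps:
h(c) = -5
K(H) = H^(3/2)
U = 8*I (U = -(-1*4)^(3/2) = -(-4)^(3/2) = -(-8)*I = 8*I ≈ 8.0*I)
C(Q) = 10 - 5*Q (C(Q) = -5*(-2 + Q) = 10 - 5*Q)
C(8) + U*13 = (10 - 5*8) + (8*I)*13 = (10 - 40) + 104*I = -30 + 104*I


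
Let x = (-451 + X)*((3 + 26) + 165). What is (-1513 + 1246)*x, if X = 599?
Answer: -7666104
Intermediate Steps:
x = 28712 (x = (-451 + 599)*((3 + 26) + 165) = 148*(29 + 165) = 148*194 = 28712)
(-1513 + 1246)*x = (-1513 + 1246)*28712 = -267*28712 = -7666104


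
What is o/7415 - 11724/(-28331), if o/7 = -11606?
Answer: -2214733642/210074365 ≈ -10.543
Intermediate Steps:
o = -81242 (o = 7*(-11606) = -81242)
o/7415 - 11724/(-28331) = -81242/7415 - 11724/(-28331) = -81242*1/7415 - 11724*(-1/28331) = -81242/7415 + 11724/28331 = -2214733642/210074365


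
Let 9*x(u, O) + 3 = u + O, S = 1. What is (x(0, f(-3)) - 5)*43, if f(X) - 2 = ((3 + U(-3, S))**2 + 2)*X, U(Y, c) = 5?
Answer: -10492/9 ≈ -1165.8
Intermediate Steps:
f(X) = 2 + 66*X (f(X) = 2 + ((3 + 5)**2 + 2)*X = 2 + (8**2 + 2)*X = 2 + (64 + 2)*X = 2 + 66*X)
x(u, O) = -1/3 + O/9 + u/9 (x(u, O) = -1/3 + (u + O)/9 = -1/3 + (O + u)/9 = -1/3 + (O/9 + u/9) = -1/3 + O/9 + u/9)
(x(0, f(-3)) - 5)*43 = ((-1/3 + (2 + 66*(-3))/9 + (1/9)*0) - 5)*43 = ((-1/3 + (2 - 198)/9 + 0) - 5)*43 = ((-1/3 + (1/9)*(-196) + 0) - 5)*43 = ((-1/3 - 196/9 + 0) - 5)*43 = (-199/9 - 5)*43 = -244/9*43 = -10492/9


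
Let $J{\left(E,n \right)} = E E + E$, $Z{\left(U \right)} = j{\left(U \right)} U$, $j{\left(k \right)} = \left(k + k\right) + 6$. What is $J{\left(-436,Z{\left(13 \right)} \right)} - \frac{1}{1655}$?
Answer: $\frac{313887299}{1655} \approx 1.8966 \cdot 10^{5}$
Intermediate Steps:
$j{\left(k \right)} = 6 + 2 k$ ($j{\left(k \right)} = 2 k + 6 = 6 + 2 k$)
$Z{\left(U \right)} = U \left(6 + 2 U\right)$ ($Z{\left(U \right)} = \left(6 + 2 U\right) U = U \left(6 + 2 U\right)$)
$J{\left(E,n \right)} = E + E^{2}$ ($J{\left(E,n \right)} = E^{2} + E = E + E^{2}$)
$J{\left(-436,Z{\left(13 \right)} \right)} - \frac{1}{1655} = - 436 \left(1 - 436\right) - \frac{1}{1655} = \left(-436\right) \left(-435\right) - \frac{1}{1655} = 189660 - \frac{1}{1655} = \frac{313887299}{1655}$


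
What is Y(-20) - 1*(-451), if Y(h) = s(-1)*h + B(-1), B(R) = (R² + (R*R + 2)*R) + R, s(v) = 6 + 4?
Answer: 248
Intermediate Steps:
s(v) = 10
B(R) = R + R² + R*(2 + R²) (B(R) = (R² + (R² + 2)*R) + R = (R² + (2 + R²)*R) + R = (R² + R*(2 + R²)) + R = R + R² + R*(2 + R²))
Y(h) = -3 + 10*h (Y(h) = 10*h - (3 - 1 + (-1)²) = 10*h - (3 - 1 + 1) = 10*h - 1*3 = 10*h - 3 = -3 + 10*h)
Y(-20) - 1*(-451) = (-3 + 10*(-20)) - 1*(-451) = (-3 - 200) + 451 = -203 + 451 = 248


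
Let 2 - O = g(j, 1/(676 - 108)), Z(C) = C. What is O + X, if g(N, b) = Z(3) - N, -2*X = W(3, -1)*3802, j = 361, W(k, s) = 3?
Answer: -5343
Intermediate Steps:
X = -5703 (X = -3*3802/2 = -½*11406 = -5703)
g(N, b) = 3 - N
O = 360 (O = 2 - (3 - 1*361) = 2 - (3 - 361) = 2 - 1*(-358) = 2 + 358 = 360)
O + X = 360 - 5703 = -5343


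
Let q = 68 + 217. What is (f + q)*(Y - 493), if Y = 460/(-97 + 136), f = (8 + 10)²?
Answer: -3809701/13 ≈ -2.9305e+5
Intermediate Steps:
f = 324 (f = 18² = 324)
Y = 460/39 ≈ 11.795
q = 285
(f + q)*(Y - 493) = (324 + 285)*(460/39 - 493) = 609*(-18767/39) = -3809701/13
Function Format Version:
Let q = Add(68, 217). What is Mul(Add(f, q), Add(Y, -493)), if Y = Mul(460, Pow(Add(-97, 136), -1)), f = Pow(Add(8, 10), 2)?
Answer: Rational(-3809701, 13) ≈ -2.9305e+5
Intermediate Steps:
f = 324 (f = Pow(18, 2) = 324)
Y = Rational(460, 39) (Y = Mul(460, Pow(39, -1)) = Mul(460, Rational(1, 39)) = Rational(460, 39) ≈ 11.795)
q = 285
Mul(Add(f, q), Add(Y, -493)) = Mul(Add(324, 285), Add(Rational(460, 39), -493)) = Mul(609, Rational(-18767, 39)) = Rational(-3809701, 13)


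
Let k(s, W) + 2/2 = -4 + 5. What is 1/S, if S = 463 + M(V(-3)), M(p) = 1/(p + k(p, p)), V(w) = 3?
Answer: 3/1390 ≈ 0.0021583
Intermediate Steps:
k(s, W) = 0 (k(s, W) = -1 + (-4 + 5) = -1 + 1 = 0)
M(p) = 1/p (M(p) = 1/(p + 0) = 1/p)
S = 1390/3 (S = 463 + 1/3 = 463 + ⅓ = 1390/3 ≈ 463.33)
1/S = 1/(1390/3) = 3/1390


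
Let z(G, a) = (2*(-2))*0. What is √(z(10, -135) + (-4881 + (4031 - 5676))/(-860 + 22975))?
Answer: I*√144322490/22115 ≈ 0.54323*I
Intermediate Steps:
z(G, a) = 0 (z(G, a) = -4*0 = 0)
√(z(10, -135) + (-4881 + (4031 - 5676))/(-860 + 22975)) = √(0 + (-4881 + (4031 - 5676))/(-860 + 22975)) = √(0 + (-4881 - 1645)/22115) = √(0 - 6526*1/22115) = √(0 - 6526/22115) = √(-6526/22115) = I*√144322490/22115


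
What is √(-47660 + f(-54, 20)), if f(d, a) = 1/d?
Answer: I*√15441846/18 ≈ 218.31*I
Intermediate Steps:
√(-47660 + f(-54, 20)) = √(-47660 + 1/(-54)) = √(-47660 - 1/54) = √(-2573641/54) = I*√15441846/18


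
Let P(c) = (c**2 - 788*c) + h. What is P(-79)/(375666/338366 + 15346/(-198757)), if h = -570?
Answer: 2283999550582113/34736841263 ≈ 65752.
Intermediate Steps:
P(c) = -570 + c**2 - 788*c (P(c) = (c**2 - 788*c) - 570 = -570 + c**2 - 788*c)
P(-79)/(375666/338366 + 15346/(-198757)) = (-570 + (-79)**2 - 788*(-79))/(375666/338366 + 15346/(-198757)) = (-570 + 6241 + 62252)/(375666*(1/338366) + 15346*(-1/198757)) = 67923/(187833/169183 - 15346/198757) = 67923/(34736841263/33626305531) = 67923*(33626305531/34736841263) = 2283999550582113/34736841263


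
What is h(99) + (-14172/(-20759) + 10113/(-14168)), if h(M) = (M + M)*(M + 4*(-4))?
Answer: 4833452309337/294113512 ≈ 16434.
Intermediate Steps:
h(M) = 2*M*(-16 + M) (h(M) = (2*M)*(M - 16) = (2*M)*(-16 + M) = 2*M*(-16 + M))
h(99) + (-14172/(-20759) + 10113/(-14168)) = 2*99*(-16 + 99) + (-14172/(-20759) + 10113/(-14168)) = 2*99*83 + (-14172*(-1/20759) + 10113*(-1/14168)) = 16434 + (14172/20759 - 10113/14168) = 16434 - 9146871/294113512 = 4833452309337/294113512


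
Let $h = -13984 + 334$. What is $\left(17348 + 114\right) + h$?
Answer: $3812$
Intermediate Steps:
$h = -13650$
$\left(17348 + 114\right) + h = \left(17348 + 114\right) - 13650 = 17462 - 13650 = 3812$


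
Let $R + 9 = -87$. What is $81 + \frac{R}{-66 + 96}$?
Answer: $\frac{389}{5} \approx 77.8$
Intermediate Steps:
$R = -96$ ($R = -9 - 87 = -96$)
$81 + \frac{R}{-66 + 96} = 81 + \frac{1}{-66 + 96} \left(-96\right) = 81 + \frac{1}{30} \left(-96\right) = 81 - \frac{16}{5} = \frac{389}{5}$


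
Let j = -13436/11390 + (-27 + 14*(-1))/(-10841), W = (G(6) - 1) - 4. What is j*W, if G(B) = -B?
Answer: 798559773/61739495 ≈ 12.934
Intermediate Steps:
W = -11 (W = (-1*6 - 1) - 4 = (-6 - 1) - 4 = -7 - 4 = -11)
j = -72596343/61739495 (j = -13436*1/11390 + (-27 - 14)*(-1/10841) = -6718/5695 - 41*(-1/10841) = -6718/5695 + 41/10841 = -72596343/61739495 ≈ -1.1758)
j*W = -72596343/61739495*(-11) = 798559773/61739495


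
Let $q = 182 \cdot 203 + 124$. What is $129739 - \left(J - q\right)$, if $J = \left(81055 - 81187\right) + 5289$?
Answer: $161652$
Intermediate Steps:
$J = 5157$ ($J = -132 + 5289 = 5157$)
$q = 37070$ ($q = 36946 + 124 = 37070$)
$129739 - \left(J - q\right) = 129739 + \left(37070 - 5157\right) = 129739 + 31913 = 161652$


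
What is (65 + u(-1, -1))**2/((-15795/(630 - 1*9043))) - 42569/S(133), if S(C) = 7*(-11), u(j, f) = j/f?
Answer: 388244279/135135 ≈ 2873.0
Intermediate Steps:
S(C) = -77
(65 + u(-1, -1))**2/((-15795/(630 - 1*9043))) - 42569/S(133) = (65 - 1/(-1))**2/((-15795/(630 - 1*9043))) - 42569/(-77) = (65 - 1*(-1))**2/((-15795/(630 - 9043))) - 42569*(-1/77) = (65 + 1)**2/((-15795/(-8413))) + 42569/77 = 66**2/((-15795*(-1/8413))) + 42569/77 = 4356/(15795/8413) + 42569/77 = 4356*(8413/15795) + 42569/77 = 4071892/1755 + 42569/77 = 388244279/135135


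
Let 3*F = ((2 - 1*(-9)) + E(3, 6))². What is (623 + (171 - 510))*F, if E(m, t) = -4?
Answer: 13916/3 ≈ 4638.7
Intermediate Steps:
F = 49/3 (F = ((2 - 1*(-9)) - 4)²/3 = ((2 + 9) - 4)²/3 = (11 - 4)²/3 = (⅓)*7² = (⅓)*49 = 49/3 ≈ 16.333)
(623 + (171 - 510))*F = (623 + (171 - 510))*(49/3) = (623 - 339)*(49/3) = 284*(49/3) = 13916/3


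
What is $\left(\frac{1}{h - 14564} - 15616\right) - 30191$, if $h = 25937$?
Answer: $- \frac{520963010}{11373} \approx -45807.0$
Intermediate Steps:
$\left(\frac{1}{h - 14564} - 15616\right) - 30191 = \left(\frac{1}{25937 - 14564} - 15616\right) - 30191 = \left(\frac{1}{11373} - 15616\right) - 30191 = - \frac{177600767}{11373} - 30191 = - \frac{520963010}{11373}$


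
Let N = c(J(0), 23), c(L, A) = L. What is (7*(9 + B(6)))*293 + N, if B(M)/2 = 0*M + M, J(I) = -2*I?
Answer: 43071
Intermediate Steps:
B(M) = 2*M (B(M) = 2*(0*M + M) = 2*(0 + M) = 2*M)
N = 0 (N = -2*0 = 0)
(7*(9 + B(6)))*293 + N = (7*(9 + 2*6))*293 + 0 = (7*(9 + 12))*293 + 0 = (7*21)*293 + 0 = 147*293 + 0 = 43071 + 0 = 43071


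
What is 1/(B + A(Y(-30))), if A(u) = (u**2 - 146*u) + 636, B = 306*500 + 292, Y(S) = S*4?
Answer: 1/185848 ≈ 5.3807e-6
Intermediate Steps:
Y(S) = 4*S
B = 153292 (B = 153000 + 292 = 153292)
A(u) = 636 + u**2 - 146*u
1/(B + A(Y(-30))) = 1/(153292 + (636 + (4*(-30))**2 - 584*(-30))) = 1/(153292 + (636 + (-120)**2 - 146*(-120))) = 1/(153292 + (636 + 14400 + 17520)) = 1/(153292 + 32556) = 1/185848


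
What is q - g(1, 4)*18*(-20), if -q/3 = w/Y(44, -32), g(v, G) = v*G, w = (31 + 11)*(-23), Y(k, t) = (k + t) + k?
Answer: 5967/4 ≈ 1491.8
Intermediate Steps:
Y(k, t) = t + 2*k
w = -966 (w = 42*(-23) = -966)
g(v, G) = G*v
q = 207/4 (q = -(-2898)/(-32 + 2*44) = -(-2898)/(-32 + 88) = -(-2898)/56 = -3*(-69/4) = 207/4 ≈ 51.750)
q - g(1, 4)*18*(-20) = 207/4 - (4*1)*18*(-20) = 207/4 - 4*18*(-20) = 207/4 - 72*(-20) = 207/4 - 1*(-1440) = 207/4 + 1440 = 5967/4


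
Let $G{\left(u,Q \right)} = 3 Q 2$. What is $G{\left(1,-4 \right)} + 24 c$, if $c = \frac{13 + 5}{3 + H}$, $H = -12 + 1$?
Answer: $-78$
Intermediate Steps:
$H = -11$
$c = - \frac{9}{4}$ ($c = \frac{13 + 5}{3 - 11} = \frac{18}{-8} = 18 \left(- \frac{1}{8}\right) = - \frac{9}{4} \approx -2.25$)
$G{\left(u,Q \right)} = 6 Q$
$G{\left(1,-4 \right)} + 24 c = 6 \left(-4\right) + 24 \left(- \frac{9}{4}\right) = -24 - 54 = -78$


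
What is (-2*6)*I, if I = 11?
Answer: -132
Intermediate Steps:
(-2*6)*I = -2*6*11 = -12*11 = -132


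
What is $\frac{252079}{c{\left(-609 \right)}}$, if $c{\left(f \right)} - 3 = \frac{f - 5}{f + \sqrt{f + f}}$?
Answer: $\frac{375653923617}{5969443} - \frac{154776506 i \sqrt{1218}}{5969443} \approx 62930.0 - 904.89 i$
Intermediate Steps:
$c{\left(f \right)} = 3 + \frac{-5 + f}{f + \sqrt{2} \sqrt{f}}$ ($c{\left(f \right)} = 3 + \frac{f - 5}{f + \sqrt{f + f}} = 3 + \frac{-5 + f}{f + \sqrt{2 f}} = 3 + \frac{-5 + f}{f + \sqrt{2} \sqrt{f}}$)
$\frac{252079}{c{\left(-609 \right)}} = \frac{252079}{\frac{1}{-609 + \sqrt{2} \sqrt{-609}} \left(-5 + 4 \left(-609\right) + 3 \sqrt{2} \sqrt{-609}\right)} = \frac{252079}{\frac{1}{-609 + \sqrt{2} i \sqrt{609}} \left(-5 - 2436 + 3 \sqrt{2} i \sqrt{609}\right)} = \frac{252079}{\frac{1}{-609 + i \sqrt{1218}} \left(-5 - 2436 + 3 i \sqrt{1218}\right)} = \frac{252079}{\frac{1}{-609 + i \sqrt{1218}} \left(-2441 + 3 i \sqrt{1218}\right)} = 252079 \frac{-609 + i \sqrt{1218}}{-2441 + 3 i \sqrt{1218}} = \frac{252079 \left(-609 + i \sqrt{1218}\right)}{-2441 + 3 i \sqrt{1218}}$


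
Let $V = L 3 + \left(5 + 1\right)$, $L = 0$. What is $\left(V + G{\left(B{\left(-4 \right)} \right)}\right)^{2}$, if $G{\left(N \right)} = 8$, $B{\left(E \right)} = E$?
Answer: $196$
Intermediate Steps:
$V = 6$ ($V = 0 \cdot 3 + \left(5 + 1\right) = 0 + 6 = 6$)
$\left(V + G{\left(B{\left(-4 \right)} \right)}\right)^{2} = \left(6 + 8\right)^{2} = 14^{2} = 196$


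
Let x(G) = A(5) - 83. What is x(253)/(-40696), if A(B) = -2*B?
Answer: 93/40696 ≈ 0.0022852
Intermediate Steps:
x(G) = -93 (x(G) = -2*5 - 83 = -10 - 83 = -93)
x(253)/(-40696) = -93/(-40696) = -93*(-1/40696) = 93/40696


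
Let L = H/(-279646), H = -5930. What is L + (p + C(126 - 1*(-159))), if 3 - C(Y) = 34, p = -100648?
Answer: -14077236852/139823 ≈ -1.0068e+5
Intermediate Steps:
C(Y) = -31 (C(Y) = 3 - 1*34 = 3 - 34 = -31)
L = 2965/139823 (L = -5930/(-279646) = -5930*(-1/279646) = 2965/139823 ≈ 0.021205)
L + (p + C(126 - 1*(-159))) = 2965/139823 + (-100648 - 31) = 2965/139823 - 100679 = -14077236852/139823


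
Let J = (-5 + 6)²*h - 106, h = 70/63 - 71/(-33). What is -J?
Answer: 10171/99 ≈ 102.74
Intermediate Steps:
h = 323/99 (h = 70*(1/63) - 71*(-1/33) = 10/9 + 71/33 = 323/99 ≈ 3.2626)
J = -10171/99 (J = (-5 + 6)²*(323/99) - 106 = 1²*(323/99) - 106 = 1*(323/99) - 106 = 323/99 - 106 = -10171/99 ≈ -102.74)
-J = -1*(-10171/99) = 10171/99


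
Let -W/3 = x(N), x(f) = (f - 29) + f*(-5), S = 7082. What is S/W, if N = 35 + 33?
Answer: 7082/903 ≈ 7.8427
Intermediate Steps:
N = 68
x(f) = -29 - 4*f (x(f) = (-29 + f) - 5*f = -29 - 4*f)
W = 903 (W = -3*(-29 - 4*68) = -3*(-29 - 272) = -3*(-301) = 903)
S/W = 7082/903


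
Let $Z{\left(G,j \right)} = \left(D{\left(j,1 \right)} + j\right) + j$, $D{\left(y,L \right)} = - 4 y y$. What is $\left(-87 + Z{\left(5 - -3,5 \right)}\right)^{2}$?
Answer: $31329$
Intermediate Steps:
$D{\left(y,L \right)} = - 4 y^{2}$
$Z{\left(G,j \right)} = - 4 j^{2} + 2 j$ ($Z{\left(G,j \right)} = \left(- 4 j^{2} + j\right) + j = \left(j - 4 j^{2}\right) + j = - 4 j^{2} + 2 j$)
$\left(-87 + Z{\left(5 - -3,5 \right)}\right)^{2} = \left(-87 + 2 \cdot 5 \left(1 - 10\right)\right)^{2} = \left(-87 + 2 \cdot 5 \left(-9\right)\right)^{2} = \left(-87 - 90\right)^{2} = \left(-177\right)^{2} = 31329$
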